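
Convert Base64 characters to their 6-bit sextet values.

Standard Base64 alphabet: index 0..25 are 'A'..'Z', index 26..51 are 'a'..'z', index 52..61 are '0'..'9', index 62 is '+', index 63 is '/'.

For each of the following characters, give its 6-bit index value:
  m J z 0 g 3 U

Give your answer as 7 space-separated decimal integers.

Answer: 38 9 51 52 32 55 20

Derivation:
'm': a..z range, 26 + ord('m') − ord('a') = 38
'J': A..Z range, ord('J') − ord('A') = 9
'z': a..z range, 26 + ord('z') − ord('a') = 51
'0': 0..9 range, 52 + ord('0') − ord('0') = 52
'g': a..z range, 26 + ord('g') − ord('a') = 32
'3': 0..9 range, 52 + ord('3') − ord('0') = 55
'U': A..Z range, ord('U') − ord('A') = 20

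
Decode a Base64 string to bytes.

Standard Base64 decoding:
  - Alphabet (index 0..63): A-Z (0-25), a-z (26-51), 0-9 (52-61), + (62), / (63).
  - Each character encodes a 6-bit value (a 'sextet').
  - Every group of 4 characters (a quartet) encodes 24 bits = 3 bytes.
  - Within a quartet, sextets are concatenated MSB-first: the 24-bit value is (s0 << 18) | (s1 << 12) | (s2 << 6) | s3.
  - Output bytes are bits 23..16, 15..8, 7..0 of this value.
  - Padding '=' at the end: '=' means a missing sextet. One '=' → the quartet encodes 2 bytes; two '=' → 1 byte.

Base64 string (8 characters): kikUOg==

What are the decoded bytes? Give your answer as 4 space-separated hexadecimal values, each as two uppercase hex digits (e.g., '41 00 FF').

Answer: 92 29 14 3A

Derivation:
After char 0 ('k'=36): chars_in_quartet=1 acc=0x24 bytes_emitted=0
After char 1 ('i'=34): chars_in_quartet=2 acc=0x922 bytes_emitted=0
After char 2 ('k'=36): chars_in_quartet=3 acc=0x248A4 bytes_emitted=0
After char 3 ('U'=20): chars_in_quartet=4 acc=0x922914 -> emit 92 29 14, reset; bytes_emitted=3
After char 4 ('O'=14): chars_in_quartet=1 acc=0xE bytes_emitted=3
After char 5 ('g'=32): chars_in_quartet=2 acc=0x3A0 bytes_emitted=3
Padding '==': partial quartet acc=0x3A0 -> emit 3A; bytes_emitted=4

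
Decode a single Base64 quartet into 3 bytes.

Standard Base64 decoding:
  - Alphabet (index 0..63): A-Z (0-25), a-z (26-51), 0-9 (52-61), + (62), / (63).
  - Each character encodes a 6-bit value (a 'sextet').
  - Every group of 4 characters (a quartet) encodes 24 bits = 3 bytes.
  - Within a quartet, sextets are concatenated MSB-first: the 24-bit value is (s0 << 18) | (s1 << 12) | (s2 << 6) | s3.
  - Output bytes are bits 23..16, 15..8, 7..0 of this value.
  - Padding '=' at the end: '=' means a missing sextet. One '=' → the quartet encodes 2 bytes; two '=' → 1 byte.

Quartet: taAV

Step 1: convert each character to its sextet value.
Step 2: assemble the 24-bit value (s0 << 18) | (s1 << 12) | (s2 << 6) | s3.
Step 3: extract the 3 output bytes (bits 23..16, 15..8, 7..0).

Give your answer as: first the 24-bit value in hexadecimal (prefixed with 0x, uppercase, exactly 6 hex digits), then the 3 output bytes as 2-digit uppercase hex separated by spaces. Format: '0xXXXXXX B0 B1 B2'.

Sextets: t=45, a=26, A=0, V=21
24-bit: (45<<18) | (26<<12) | (0<<6) | 21
      = 0xB40000 | 0x01A000 | 0x000000 | 0x000015
      = 0xB5A015
Bytes: (v>>16)&0xFF=B5, (v>>8)&0xFF=A0, v&0xFF=15

Answer: 0xB5A015 B5 A0 15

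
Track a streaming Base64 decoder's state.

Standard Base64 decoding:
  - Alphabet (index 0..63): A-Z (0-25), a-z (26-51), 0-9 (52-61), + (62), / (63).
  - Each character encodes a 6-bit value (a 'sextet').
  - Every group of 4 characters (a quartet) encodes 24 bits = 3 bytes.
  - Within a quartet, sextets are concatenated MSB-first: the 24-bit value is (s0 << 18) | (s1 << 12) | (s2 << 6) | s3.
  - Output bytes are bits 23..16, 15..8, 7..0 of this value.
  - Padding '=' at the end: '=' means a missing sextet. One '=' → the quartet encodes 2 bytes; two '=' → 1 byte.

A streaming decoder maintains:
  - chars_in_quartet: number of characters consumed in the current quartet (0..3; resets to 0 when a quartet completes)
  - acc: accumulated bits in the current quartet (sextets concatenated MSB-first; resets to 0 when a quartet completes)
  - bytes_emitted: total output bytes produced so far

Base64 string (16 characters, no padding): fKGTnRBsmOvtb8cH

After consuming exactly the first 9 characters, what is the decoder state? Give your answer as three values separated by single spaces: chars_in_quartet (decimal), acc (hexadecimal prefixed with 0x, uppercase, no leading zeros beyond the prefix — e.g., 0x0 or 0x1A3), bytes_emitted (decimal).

After char 0 ('f'=31): chars_in_quartet=1 acc=0x1F bytes_emitted=0
After char 1 ('K'=10): chars_in_quartet=2 acc=0x7CA bytes_emitted=0
After char 2 ('G'=6): chars_in_quartet=3 acc=0x1F286 bytes_emitted=0
After char 3 ('T'=19): chars_in_quartet=4 acc=0x7CA193 -> emit 7C A1 93, reset; bytes_emitted=3
After char 4 ('n'=39): chars_in_quartet=1 acc=0x27 bytes_emitted=3
After char 5 ('R'=17): chars_in_quartet=2 acc=0x9D1 bytes_emitted=3
After char 6 ('B'=1): chars_in_quartet=3 acc=0x27441 bytes_emitted=3
After char 7 ('s'=44): chars_in_quartet=4 acc=0x9D106C -> emit 9D 10 6C, reset; bytes_emitted=6
After char 8 ('m'=38): chars_in_quartet=1 acc=0x26 bytes_emitted=6

Answer: 1 0x26 6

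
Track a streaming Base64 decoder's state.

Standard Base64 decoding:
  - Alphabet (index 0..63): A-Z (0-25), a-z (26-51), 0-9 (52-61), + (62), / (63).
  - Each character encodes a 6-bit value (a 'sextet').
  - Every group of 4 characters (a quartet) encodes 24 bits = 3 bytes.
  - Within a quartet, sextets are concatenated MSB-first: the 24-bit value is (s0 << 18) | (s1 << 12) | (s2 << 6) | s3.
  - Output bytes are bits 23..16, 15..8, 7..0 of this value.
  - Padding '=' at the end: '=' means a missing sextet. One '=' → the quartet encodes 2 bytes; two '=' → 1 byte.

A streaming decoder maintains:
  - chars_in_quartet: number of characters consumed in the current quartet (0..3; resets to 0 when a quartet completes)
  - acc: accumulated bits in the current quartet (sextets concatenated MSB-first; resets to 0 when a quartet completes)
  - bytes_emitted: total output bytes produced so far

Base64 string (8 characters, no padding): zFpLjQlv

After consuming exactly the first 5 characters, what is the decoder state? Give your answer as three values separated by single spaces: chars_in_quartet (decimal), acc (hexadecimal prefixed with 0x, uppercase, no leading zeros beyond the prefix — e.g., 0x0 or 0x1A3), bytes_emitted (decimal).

After char 0 ('z'=51): chars_in_quartet=1 acc=0x33 bytes_emitted=0
After char 1 ('F'=5): chars_in_quartet=2 acc=0xCC5 bytes_emitted=0
After char 2 ('p'=41): chars_in_quartet=3 acc=0x33169 bytes_emitted=0
After char 3 ('L'=11): chars_in_quartet=4 acc=0xCC5A4B -> emit CC 5A 4B, reset; bytes_emitted=3
After char 4 ('j'=35): chars_in_quartet=1 acc=0x23 bytes_emitted=3

Answer: 1 0x23 3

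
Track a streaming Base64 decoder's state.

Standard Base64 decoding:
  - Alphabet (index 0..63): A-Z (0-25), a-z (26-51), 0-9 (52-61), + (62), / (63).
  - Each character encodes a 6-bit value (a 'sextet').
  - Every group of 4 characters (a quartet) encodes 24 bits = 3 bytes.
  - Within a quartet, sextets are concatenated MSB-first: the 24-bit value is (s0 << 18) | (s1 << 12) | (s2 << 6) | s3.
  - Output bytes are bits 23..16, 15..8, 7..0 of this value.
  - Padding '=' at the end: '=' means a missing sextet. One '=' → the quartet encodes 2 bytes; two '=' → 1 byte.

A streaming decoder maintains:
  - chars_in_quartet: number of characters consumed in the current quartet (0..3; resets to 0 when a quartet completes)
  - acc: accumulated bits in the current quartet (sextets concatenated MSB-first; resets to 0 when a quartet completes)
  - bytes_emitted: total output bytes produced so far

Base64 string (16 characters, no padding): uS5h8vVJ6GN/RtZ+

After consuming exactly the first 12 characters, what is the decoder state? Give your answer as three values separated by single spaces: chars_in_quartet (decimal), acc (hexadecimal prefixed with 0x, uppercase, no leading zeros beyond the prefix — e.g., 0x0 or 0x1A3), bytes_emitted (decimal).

Answer: 0 0x0 9

Derivation:
After char 0 ('u'=46): chars_in_quartet=1 acc=0x2E bytes_emitted=0
After char 1 ('S'=18): chars_in_quartet=2 acc=0xB92 bytes_emitted=0
After char 2 ('5'=57): chars_in_quartet=3 acc=0x2E4B9 bytes_emitted=0
After char 3 ('h'=33): chars_in_quartet=4 acc=0xB92E61 -> emit B9 2E 61, reset; bytes_emitted=3
After char 4 ('8'=60): chars_in_quartet=1 acc=0x3C bytes_emitted=3
After char 5 ('v'=47): chars_in_quartet=2 acc=0xF2F bytes_emitted=3
After char 6 ('V'=21): chars_in_quartet=3 acc=0x3CBD5 bytes_emitted=3
After char 7 ('J'=9): chars_in_quartet=4 acc=0xF2F549 -> emit F2 F5 49, reset; bytes_emitted=6
After char 8 ('6'=58): chars_in_quartet=1 acc=0x3A bytes_emitted=6
After char 9 ('G'=6): chars_in_quartet=2 acc=0xE86 bytes_emitted=6
After char 10 ('N'=13): chars_in_quartet=3 acc=0x3A18D bytes_emitted=6
After char 11 ('/'=63): chars_in_quartet=4 acc=0xE8637F -> emit E8 63 7F, reset; bytes_emitted=9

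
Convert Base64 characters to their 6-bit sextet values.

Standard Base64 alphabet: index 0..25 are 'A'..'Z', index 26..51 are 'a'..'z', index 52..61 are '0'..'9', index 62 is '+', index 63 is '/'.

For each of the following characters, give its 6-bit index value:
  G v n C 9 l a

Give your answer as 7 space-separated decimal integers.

'G': A..Z range, ord('G') − ord('A') = 6
'v': a..z range, 26 + ord('v') − ord('a') = 47
'n': a..z range, 26 + ord('n') − ord('a') = 39
'C': A..Z range, ord('C') − ord('A') = 2
'9': 0..9 range, 52 + ord('9') − ord('0') = 61
'l': a..z range, 26 + ord('l') − ord('a') = 37
'a': a..z range, 26 + ord('a') − ord('a') = 26

Answer: 6 47 39 2 61 37 26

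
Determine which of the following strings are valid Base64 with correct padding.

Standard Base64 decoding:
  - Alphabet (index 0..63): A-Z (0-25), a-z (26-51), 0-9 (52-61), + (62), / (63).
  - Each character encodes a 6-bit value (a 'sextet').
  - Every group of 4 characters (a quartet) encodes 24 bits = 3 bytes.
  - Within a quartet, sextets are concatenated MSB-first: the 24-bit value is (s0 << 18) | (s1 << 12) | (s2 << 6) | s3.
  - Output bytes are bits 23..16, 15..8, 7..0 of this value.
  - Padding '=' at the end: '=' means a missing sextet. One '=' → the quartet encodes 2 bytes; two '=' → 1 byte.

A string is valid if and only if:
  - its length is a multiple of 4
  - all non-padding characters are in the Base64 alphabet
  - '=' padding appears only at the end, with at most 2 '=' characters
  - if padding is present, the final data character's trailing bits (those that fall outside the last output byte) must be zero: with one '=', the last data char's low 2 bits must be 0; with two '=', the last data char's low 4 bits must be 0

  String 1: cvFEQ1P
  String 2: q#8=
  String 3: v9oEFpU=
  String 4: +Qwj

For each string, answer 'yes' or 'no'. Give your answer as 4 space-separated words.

Answer: no no yes yes

Derivation:
String 1: 'cvFEQ1P' → invalid (len=7 not mult of 4)
String 2: 'q#8=' → invalid (bad char(s): ['#'])
String 3: 'v9oEFpU=' → valid
String 4: '+Qwj' → valid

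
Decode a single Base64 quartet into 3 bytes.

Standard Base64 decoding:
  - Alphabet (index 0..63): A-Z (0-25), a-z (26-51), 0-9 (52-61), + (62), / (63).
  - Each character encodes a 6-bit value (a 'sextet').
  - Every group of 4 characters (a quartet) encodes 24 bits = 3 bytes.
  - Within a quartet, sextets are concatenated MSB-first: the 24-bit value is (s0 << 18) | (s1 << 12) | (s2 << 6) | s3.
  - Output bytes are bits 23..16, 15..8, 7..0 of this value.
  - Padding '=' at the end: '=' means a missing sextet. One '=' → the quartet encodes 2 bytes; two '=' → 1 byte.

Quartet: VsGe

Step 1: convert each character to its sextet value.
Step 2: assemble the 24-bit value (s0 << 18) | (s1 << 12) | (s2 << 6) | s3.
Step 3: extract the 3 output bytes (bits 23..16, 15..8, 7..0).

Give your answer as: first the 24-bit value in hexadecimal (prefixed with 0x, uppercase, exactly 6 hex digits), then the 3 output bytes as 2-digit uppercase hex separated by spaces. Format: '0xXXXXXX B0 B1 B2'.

Sextets: V=21, s=44, G=6, e=30
24-bit: (21<<18) | (44<<12) | (6<<6) | 30
      = 0x540000 | 0x02C000 | 0x000180 | 0x00001E
      = 0x56C19E
Bytes: (v>>16)&0xFF=56, (v>>8)&0xFF=C1, v&0xFF=9E

Answer: 0x56C19E 56 C1 9E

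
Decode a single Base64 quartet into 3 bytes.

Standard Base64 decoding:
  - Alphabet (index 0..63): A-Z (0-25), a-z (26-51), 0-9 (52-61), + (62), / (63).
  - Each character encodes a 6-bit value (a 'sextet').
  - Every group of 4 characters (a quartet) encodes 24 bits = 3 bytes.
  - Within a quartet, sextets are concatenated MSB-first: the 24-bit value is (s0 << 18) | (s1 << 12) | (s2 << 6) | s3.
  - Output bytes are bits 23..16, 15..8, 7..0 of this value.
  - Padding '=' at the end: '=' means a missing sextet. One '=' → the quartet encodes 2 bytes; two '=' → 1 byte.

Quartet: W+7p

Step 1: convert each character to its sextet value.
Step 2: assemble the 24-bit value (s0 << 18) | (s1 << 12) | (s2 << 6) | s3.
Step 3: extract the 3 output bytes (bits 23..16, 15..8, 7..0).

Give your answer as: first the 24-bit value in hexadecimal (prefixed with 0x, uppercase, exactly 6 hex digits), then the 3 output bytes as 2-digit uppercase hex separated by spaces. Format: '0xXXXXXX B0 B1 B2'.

Sextets: W=22, +=62, 7=59, p=41
24-bit: (22<<18) | (62<<12) | (59<<6) | 41
      = 0x580000 | 0x03E000 | 0x000EC0 | 0x000029
      = 0x5BEEE9
Bytes: (v>>16)&0xFF=5B, (v>>8)&0xFF=EE, v&0xFF=E9

Answer: 0x5BEEE9 5B EE E9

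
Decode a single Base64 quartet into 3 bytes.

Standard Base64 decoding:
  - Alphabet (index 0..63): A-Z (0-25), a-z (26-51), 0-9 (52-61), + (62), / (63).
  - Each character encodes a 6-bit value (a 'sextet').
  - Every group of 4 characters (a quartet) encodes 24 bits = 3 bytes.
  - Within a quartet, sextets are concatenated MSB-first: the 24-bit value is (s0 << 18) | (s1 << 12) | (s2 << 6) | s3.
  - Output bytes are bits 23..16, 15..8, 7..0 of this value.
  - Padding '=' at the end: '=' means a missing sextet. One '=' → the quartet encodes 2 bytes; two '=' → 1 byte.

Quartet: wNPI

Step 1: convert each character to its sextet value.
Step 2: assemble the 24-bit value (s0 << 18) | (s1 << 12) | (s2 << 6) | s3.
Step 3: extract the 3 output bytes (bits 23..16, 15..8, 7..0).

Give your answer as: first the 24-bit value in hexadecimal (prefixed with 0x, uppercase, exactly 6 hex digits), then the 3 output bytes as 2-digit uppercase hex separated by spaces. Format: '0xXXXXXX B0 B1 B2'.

Answer: 0xC0D3C8 C0 D3 C8

Derivation:
Sextets: w=48, N=13, P=15, I=8
24-bit: (48<<18) | (13<<12) | (15<<6) | 8
      = 0xC00000 | 0x00D000 | 0x0003C0 | 0x000008
      = 0xC0D3C8
Bytes: (v>>16)&0xFF=C0, (v>>8)&0xFF=D3, v&0xFF=C8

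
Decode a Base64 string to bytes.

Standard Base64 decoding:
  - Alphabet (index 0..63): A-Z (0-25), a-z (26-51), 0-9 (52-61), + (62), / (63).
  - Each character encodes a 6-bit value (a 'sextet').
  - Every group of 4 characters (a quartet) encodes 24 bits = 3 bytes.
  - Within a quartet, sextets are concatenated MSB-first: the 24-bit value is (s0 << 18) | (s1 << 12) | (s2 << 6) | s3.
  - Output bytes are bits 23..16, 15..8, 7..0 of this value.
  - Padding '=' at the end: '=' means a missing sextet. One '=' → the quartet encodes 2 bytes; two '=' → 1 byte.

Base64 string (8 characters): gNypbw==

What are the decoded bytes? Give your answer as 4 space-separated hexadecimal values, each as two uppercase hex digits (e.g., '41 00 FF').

After char 0 ('g'=32): chars_in_quartet=1 acc=0x20 bytes_emitted=0
After char 1 ('N'=13): chars_in_quartet=2 acc=0x80D bytes_emitted=0
After char 2 ('y'=50): chars_in_quartet=3 acc=0x20372 bytes_emitted=0
After char 3 ('p'=41): chars_in_quartet=4 acc=0x80DCA9 -> emit 80 DC A9, reset; bytes_emitted=3
After char 4 ('b'=27): chars_in_quartet=1 acc=0x1B bytes_emitted=3
After char 5 ('w'=48): chars_in_quartet=2 acc=0x6F0 bytes_emitted=3
Padding '==': partial quartet acc=0x6F0 -> emit 6F; bytes_emitted=4

Answer: 80 DC A9 6F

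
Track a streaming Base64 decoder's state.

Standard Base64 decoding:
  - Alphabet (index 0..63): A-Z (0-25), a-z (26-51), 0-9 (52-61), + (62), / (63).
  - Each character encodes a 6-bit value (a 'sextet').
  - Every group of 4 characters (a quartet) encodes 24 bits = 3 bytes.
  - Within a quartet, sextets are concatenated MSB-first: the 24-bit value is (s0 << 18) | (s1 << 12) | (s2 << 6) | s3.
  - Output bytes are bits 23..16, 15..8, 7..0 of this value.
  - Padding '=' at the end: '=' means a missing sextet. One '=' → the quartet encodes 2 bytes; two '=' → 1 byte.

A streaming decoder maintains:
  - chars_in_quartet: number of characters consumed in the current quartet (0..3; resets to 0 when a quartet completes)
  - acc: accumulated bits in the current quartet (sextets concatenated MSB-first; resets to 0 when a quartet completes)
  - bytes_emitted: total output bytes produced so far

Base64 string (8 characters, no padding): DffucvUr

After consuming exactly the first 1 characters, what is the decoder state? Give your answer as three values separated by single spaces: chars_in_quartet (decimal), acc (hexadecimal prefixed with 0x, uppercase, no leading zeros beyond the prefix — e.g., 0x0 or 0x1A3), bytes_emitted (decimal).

Answer: 1 0x3 0

Derivation:
After char 0 ('D'=3): chars_in_quartet=1 acc=0x3 bytes_emitted=0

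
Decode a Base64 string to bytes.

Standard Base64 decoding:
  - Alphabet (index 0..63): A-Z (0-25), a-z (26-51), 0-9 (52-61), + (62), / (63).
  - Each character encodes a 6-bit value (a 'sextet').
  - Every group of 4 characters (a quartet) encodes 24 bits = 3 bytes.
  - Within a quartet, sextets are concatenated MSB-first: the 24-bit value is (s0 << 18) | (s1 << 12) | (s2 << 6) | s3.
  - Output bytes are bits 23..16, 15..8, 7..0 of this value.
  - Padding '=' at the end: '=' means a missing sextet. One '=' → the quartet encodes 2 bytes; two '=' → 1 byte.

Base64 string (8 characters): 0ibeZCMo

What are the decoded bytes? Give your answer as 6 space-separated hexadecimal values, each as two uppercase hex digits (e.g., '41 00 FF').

After char 0 ('0'=52): chars_in_quartet=1 acc=0x34 bytes_emitted=0
After char 1 ('i'=34): chars_in_quartet=2 acc=0xD22 bytes_emitted=0
After char 2 ('b'=27): chars_in_quartet=3 acc=0x3489B bytes_emitted=0
After char 3 ('e'=30): chars_in_quartet=4 acc=0xD226DE -> emit D2 26 DE, reset; bytes_emitted=3
After char 4 ('Z'=25): chars_in_quartet=1 acc=0x19 bytes_emitted=3
After char 5 ('C'=2): chars_in_quartet=2 acc=0x642 bytes_emitted=3
After char 6 ('M'=12): chars_in_quartet=3 acc=0x1908C bytes_emitted=3
After char 7 ('o'=40): chars_in_quartet=4 acc=0x642328 -> emit 64 23 28, reset; bytes_emitted=6

Answer: D2 26 DE 64 23 28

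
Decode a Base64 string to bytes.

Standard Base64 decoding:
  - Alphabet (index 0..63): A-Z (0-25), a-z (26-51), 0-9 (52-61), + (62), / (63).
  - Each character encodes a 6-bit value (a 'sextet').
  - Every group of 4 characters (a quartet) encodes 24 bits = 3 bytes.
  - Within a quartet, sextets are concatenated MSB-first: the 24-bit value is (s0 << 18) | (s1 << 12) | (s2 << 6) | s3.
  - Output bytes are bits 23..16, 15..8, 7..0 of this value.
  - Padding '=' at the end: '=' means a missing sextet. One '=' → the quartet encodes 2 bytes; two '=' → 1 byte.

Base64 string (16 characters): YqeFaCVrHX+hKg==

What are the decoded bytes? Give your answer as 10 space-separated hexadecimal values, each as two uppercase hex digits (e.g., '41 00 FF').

After char 0 ('Y'=24): chars_in_quartet=1 acc=0x18 bytes_emitted=0
After char 1 ('q'=42): chars_in_quartet=2 acc=0x62A bytes_emitted=0
After char 2 ('e'=30): chars_in_quartet=3 acc=0x18A9E bytes_emitted=0
After char 3 ('F'=5): chars_in_quartet=4 acc=0x62A785 -> emit 62 A7 85, reset; bytes_emitted=3
After char 4 ('a'=26): chars_in_quartet=1 acc=0x1A bytes_emitted=3
After char 5 ('C'=2): chars_in_quartet=2 acc=0x682 bytes_emitted=3
After char 6 ('V'=21): chars_in_quartet=3 acc=0x1A095 bytes_emitted=3
After char 7 ('r'=43): chars_in_quartet=4 acc=0x68256B -> emit 68 25 6B, reset; bytes_emitted=6
After char 8 ('H'=7): chars_in_quartet=1 acc=0x7 bytes_emitted=6
After char 9 ('X'=23): chars_in_quartet=2 acc=0x1D7 bytes_emitted=6
After char 10 ('+'=62): chars_in_quartet=3 acc=0x75FE bytes_emitted=6
After char 11 ('h'=33): chars_in_quartet=4 acc=0x1D7FA1 -> emit 1D 7F A1, reset; bytes_emitted=9
After char 12 ('K'=10): chars_in_quartet=1 acc=0xA bytes_emitted=9
After char 13 ('g'=32): chars_in_quartet=2 acc=0x2A0 bytes_emitted=9
Padding '==': partial quartet acc=0x2A0 -> emit 2A; bytes_emitted=10

Answer: 62 A7 85 68 25 6B 1D 7F A1 2A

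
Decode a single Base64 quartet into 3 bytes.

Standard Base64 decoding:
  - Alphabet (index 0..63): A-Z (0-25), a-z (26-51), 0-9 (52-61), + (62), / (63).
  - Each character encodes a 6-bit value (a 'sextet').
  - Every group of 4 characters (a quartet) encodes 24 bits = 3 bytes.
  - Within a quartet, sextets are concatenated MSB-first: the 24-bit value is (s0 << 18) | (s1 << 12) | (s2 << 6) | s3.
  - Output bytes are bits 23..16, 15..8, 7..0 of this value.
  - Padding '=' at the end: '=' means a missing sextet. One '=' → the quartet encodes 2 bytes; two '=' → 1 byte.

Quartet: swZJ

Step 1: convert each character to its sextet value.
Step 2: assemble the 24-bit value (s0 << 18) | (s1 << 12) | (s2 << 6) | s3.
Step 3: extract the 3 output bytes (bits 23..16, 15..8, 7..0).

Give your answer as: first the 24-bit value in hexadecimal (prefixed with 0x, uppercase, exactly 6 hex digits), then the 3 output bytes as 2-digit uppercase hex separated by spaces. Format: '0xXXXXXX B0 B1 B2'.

Answer: 0xB30649 B3 06 49

Derivation:
Sextets: s=44, w=48, Z=25, J=9
24-bit: (44<<18) | (48<<12) | (25<<6) | 9
      = 0xB00000 | 0x030000 | 0x000640 | 0x000009
      = 0xB30649
Bytes: (v>>16)&0xFF=B3, (v>>8)&0xFF=06, v&0xFF=49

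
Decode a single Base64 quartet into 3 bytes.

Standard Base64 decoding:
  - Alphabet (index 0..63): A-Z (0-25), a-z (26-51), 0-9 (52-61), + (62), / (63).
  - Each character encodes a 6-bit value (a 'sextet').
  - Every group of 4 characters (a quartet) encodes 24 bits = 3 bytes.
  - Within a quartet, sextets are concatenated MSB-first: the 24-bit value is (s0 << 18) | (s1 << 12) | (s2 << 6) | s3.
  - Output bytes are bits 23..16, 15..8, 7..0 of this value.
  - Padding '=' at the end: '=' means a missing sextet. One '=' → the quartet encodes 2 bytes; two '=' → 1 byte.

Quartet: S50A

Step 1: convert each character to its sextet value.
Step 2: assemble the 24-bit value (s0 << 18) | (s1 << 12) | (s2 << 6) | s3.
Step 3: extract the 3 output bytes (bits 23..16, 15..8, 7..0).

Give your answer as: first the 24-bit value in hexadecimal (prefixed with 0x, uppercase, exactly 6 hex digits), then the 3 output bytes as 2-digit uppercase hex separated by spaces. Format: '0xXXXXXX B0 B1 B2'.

Sextets: S=18, 5=57, 0=52, A=0
24-bit: (18<<18) | (57<<12) | (52<<6) | 0
      = 0x480000 | 0x039000 | 0x000D00 | 0x000000
      = 0x4B9D00
Bytes: (v>>16)&0xFF=4B, (v>>8)&0xFF=9D, v&0xFF=00

Answer: 0x4B9D00 4B 9D 00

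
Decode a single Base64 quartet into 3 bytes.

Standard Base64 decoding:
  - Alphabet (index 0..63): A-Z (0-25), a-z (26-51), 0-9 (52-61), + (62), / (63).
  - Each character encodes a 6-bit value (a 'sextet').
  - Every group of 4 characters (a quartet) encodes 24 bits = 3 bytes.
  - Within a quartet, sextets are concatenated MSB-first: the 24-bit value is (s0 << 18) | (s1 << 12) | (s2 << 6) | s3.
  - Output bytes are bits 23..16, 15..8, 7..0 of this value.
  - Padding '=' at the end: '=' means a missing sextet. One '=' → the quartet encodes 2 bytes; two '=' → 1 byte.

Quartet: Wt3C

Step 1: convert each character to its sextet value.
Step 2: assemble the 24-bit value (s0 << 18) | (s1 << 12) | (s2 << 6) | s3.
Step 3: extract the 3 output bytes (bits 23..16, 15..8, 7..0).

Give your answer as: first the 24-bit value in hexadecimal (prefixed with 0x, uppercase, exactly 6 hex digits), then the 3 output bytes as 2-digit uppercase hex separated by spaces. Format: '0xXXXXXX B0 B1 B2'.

Answer: 0x5ADDC2 5A DD C2

Derivation:
Sextets: W=22, t=45, 3=55, C=2
24-bit: (22<<18) | (45<<12) | (55<<6) | 2
      = 0x580000 | 0x02D000 | 0x000DC0 | 0x000002
      = 0x5ADDC2
Bytes: (v>>16)&0xFF=5A, (v>>8)&0xFF=DD, v&0xFF=C2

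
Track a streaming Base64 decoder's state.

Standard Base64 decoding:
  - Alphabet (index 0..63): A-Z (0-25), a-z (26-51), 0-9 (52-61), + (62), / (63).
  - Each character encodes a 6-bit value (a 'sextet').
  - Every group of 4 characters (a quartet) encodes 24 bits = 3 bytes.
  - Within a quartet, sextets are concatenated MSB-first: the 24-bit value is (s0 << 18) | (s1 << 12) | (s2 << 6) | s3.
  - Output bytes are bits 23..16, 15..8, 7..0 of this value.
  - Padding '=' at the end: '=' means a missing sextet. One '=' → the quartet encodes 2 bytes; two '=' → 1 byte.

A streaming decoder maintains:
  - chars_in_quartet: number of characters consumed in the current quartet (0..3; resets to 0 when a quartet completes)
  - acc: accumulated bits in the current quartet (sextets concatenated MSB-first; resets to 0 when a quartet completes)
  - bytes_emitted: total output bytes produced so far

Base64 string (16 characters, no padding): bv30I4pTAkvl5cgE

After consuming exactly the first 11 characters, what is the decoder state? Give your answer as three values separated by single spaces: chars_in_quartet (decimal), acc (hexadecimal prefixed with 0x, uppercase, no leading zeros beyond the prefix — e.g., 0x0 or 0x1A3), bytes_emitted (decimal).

Answer: 3 0x92F 6

Derivation:
After char 0 ('b'=27): chars_in_quartet=1 acc=0x1B bytes_emitted=0
After char 1 ('v'=47): chars_in_quartet=2 acc=0x6EF bytes_emitted=0
After char 2 ('3'=55): chars_in_quartet=3 acc=0x1BBF7 bytes_emitted=0
After char 3 ('0'=52): chars_in_quartet=4 acc=0x6EFDF4 -> emit 6E FD F4, reset; bytes_emitted=3
After char 4 ('I'=8): chars_in_quartet=1 acc=0x8 bytes_emitted=3
After char 5 ('4'=56): chars_in_quartet=2 acc=0x238 bytes_emitted=3
After char 6 ('p'=41): chars_in_quartet=3 acc=0x8E29 bytes_emitted=3
After char 7 ('T'=19): chars_in_quartet=4 acc=0x238A53 -> emit 23 8A 53, reset; bytes_emitted=6
After char 8 ('A'=0): chars_in_quartet=1 acc=0x0 bytes_emitted=6
After char 9 ('k'=36): chars_in_quartet=2 acc=0x24 bytes_emitted=6
After char 10 ('v'=47): chars_in_quartet=3 acc=0x92F bytes_emitted=6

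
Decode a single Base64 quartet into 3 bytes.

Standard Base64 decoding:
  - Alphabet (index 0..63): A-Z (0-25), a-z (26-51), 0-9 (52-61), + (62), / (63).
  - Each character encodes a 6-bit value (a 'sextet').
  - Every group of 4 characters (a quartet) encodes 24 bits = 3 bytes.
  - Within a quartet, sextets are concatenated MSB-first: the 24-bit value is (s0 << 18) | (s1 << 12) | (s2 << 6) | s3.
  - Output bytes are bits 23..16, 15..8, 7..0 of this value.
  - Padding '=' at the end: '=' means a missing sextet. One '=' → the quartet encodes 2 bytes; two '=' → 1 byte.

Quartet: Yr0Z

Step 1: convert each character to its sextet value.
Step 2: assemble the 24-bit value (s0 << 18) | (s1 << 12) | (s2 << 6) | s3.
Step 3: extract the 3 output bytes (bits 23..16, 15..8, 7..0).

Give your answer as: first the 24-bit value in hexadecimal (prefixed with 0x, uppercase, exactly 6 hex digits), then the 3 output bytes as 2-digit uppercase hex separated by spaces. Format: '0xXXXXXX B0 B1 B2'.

Answer: 0x62BD19 62 BD 19

Derivation:
Sextets: Y=24, r=43, 0=52, Z=25
24-bit: (24<<18) | (43<<12) | (52<<6) | 25
      = 0x600000 | 0x02B000 | 0x000D00 | 0x000019
      = 0x62BD19
Bytes: (v>>16)&0xFF=62, (v>>8)&0xFF=BD, v&0xFF=19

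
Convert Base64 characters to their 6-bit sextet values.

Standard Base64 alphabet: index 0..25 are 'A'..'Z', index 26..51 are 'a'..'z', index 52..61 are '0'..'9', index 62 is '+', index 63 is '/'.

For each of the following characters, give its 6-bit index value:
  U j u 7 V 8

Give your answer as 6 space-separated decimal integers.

Answer: 20 35 46 59 21 60

Derivation:
'U': A..Z range, ord('U') − ord('A') = 20
'j': a..z range, 26 + ord('j') − ord('a') = 35
'u': a..z range, 26 + ord('u') − ord('a') = 46
'7': 0..9 range, 52 + ord('7') − ord('0') = 59
'V': A..Z range, ord('V') − ord('A') = 21
'8': 0..9 range, 52 + ord('8') − ord('0') = 60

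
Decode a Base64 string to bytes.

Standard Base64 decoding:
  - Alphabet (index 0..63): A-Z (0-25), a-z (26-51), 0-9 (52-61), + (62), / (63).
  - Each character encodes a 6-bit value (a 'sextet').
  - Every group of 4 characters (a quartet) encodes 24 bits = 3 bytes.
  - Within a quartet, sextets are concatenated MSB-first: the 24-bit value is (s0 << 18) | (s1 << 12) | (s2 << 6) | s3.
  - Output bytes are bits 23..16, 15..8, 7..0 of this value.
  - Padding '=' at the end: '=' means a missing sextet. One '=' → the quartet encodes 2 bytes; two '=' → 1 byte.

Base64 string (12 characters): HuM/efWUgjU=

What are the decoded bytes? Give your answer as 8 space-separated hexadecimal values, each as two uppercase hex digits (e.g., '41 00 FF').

After char 0 ('H'=7): chars_in_quartet=1 acc=0x7 bytes_emitted=0
After char 1 ('u'=46): chars_in_quartet=2 acc=0x1EE bytes_emitted=0
After char 2 ('M'=12): chars_in_quartet=3 acc=0x7B8C bytes_emitted=0
After char 3 ('/'=63): chars_in_quartet=4 acc=0x1EE33F -> emit 1E E3 3F, reset; bytes_emitted=3
After char 4 ('e'=30): chars_in_quartet=1 acc=0x1E bytes_emitted=3
After char 5 ('f'=31): chars_in_quartet=2 acc=0x79F bytes_emitted=3
After char 6 ('W'=22): chars_in_quartet=3 acc=0x1E7D6 bytes_emitted=3
After char 7 ('U'=20): chars_in_quartet=4 acc=0x79F594 -> emit 79 F5 94, reset; bytes_emitted=6
After char 8 ('g'=32): chars_in_quartet=1 acc=0x20 bytes_emitted=6
After char 9 ('j'=35): chars_in_quartet=2 acc=0x823 bytes_emitted=6
After char 10 ('U'=20): chars_in_quartet=3 acc=0x208D4 bytes_emitted=6
Padding '=': partial quartet acc=0x208D4 -> emit 82 35; bytes_emitted=8

Answer: 1E E3 3F 79 F5 94 82 35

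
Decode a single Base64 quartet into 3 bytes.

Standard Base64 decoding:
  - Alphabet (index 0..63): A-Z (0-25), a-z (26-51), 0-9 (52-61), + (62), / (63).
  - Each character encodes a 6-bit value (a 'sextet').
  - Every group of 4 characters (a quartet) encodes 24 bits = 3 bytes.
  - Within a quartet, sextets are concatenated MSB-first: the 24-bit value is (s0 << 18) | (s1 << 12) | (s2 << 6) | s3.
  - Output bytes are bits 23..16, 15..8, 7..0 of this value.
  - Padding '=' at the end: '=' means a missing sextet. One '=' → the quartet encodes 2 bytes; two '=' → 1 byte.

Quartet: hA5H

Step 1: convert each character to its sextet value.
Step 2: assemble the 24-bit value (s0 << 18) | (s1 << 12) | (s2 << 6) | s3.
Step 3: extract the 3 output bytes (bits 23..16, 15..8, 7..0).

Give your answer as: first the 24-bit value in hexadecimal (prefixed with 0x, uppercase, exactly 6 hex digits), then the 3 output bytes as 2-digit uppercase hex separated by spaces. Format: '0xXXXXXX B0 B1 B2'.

Sextets: h=33, A=0, 5=57, H=7
24-bit: (33<<18) | (0<<12) | (57<<6) | 7
      = 0x840000 | 0x000000 | 0x000E40 | 0x000007
      = 0x840E47
Bytes: (v>>16)&0xFF=84, (v>>8)&0xFF=0E, v&0xFF=47

Answer: 0x840E47 84 0E 47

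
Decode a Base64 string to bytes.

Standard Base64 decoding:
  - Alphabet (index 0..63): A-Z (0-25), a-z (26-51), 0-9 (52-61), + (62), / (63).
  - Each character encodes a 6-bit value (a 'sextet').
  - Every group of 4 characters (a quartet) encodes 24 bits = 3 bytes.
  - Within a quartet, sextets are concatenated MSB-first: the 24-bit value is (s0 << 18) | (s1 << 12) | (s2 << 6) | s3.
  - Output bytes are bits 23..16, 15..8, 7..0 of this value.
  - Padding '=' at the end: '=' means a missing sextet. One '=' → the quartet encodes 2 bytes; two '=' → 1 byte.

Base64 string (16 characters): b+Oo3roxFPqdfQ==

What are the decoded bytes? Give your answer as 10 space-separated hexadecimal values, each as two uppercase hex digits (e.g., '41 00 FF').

After char 0 ('b'=27): chars_in_quartet=1 acc=0x1B bytes_emitted=0
After char 1 ('+'=62): chars_in_quartet=2 acc=0x6FE bytes_emitted=0
After char 2 ('O'=14): chars_in_quartet=3 acc=0x1BF8E bytes_emitted=0
After char 3 ('o'=40): chars_in_quartet=4 acc=0x6FE3A8 -> emit 6F E3 A8, reset; bytes_emitted=3
After char 4 ('3'=55): chars_in_quartet=1 acc=0x37 bytes_emitted=3
After char 5 ('r'=43): chars_in_quartet=2 acc=0xDEB bytes_emitted=3
After char 6 ('o'=40): chars_in_quartet=3 acc=0x37AE8 bytes_emitted=3
After char 7 ('x'=49): chars_in_quartet=4 acc=0xDEBA31 -> emit DE BA 31, reset; bytes_emitted=6
After char 8 ('F'=5): chars_in_quartet=1 acc=0x5 bytes_emitted=6
After char 9 ('P'=15): chars_in_quartet=2 acc=0x14F bytes_emitted=6
After char 10 ('q'=42): chars_in_quartet=3 acc=0x53EA bytes_emitted=6
After char 11 ('d'=29): chars_in_quartet=4 acc=0x14FA9D -> emit 14 FA 9D, reset; bytes_emitted=9
After char 12 ('f'=31): chars_in_quartet=1 acc=0x1F bytes_emitted=9
After char 13 ('Q'=16): chars_in_quartet=2 acc=0x7D0 bytes_emitted=9
Padding '==': partial quartet acc=0x7D0 -> emit 7D; bytes_emitted=10

Answer: 6F E3 A8 DE BA 31 14 FA 9D 7D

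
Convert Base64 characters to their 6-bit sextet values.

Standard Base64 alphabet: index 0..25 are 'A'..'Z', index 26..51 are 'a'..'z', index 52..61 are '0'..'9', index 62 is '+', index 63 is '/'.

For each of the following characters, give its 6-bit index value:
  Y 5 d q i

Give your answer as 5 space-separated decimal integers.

'Y': A..Z range, ord('Y') − ord('A') = 24
'5': 0..9 range, 52 + ord('5') − ord('0') = 57
'd': a..z range, 26 + ord('d') − ord('a') = 29
'q': a..z range, 26 + ord('q') − ord('a') = 42
'i': a..z range, 26 + ord('i') − ord('a') = 34

Answer: 24 57 29 42 34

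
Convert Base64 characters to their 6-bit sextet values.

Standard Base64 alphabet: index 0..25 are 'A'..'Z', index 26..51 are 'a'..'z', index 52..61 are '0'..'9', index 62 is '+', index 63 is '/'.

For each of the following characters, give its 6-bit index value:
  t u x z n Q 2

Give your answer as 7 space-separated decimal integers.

Answer: 45 46 49 51 39 16 54

Derivation:
't': a..z range, 26 + ord('t') − ord('a') = 45
'u': a..z range, 26 + ord('u') − ord('a') = 46
'x': a..z range, 26 + ord('x') − ord('a') = 49
'z': a..z range, 26 + ord('z') − ord('a') = 51
'n': a..z range, 26 + ord('n') − ord('a') = 39
'Q': A..Z range, ord('Q') − ord('A') = 16
'2': 0..9 range, 52 + ord('2') − ord('0') = 54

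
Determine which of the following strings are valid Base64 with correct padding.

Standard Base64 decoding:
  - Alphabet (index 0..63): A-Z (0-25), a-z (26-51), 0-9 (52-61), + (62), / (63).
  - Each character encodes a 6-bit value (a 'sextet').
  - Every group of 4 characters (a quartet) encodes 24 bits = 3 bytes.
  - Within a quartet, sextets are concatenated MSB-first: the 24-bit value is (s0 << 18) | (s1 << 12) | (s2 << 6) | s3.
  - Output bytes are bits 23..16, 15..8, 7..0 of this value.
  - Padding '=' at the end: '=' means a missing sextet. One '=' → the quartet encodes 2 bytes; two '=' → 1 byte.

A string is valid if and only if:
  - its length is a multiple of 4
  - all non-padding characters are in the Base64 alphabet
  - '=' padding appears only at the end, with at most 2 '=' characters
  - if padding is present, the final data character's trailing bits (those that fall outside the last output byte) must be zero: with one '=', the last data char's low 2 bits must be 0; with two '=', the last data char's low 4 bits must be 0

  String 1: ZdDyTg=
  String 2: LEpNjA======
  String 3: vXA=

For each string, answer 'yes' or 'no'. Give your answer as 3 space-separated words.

Answer: no no yes

Derivation:
String 1: 'ZdDyTg=' → invalid (len=7 not mult of 4)
String 2: 'LEpNjA======' → invalid (6 pad chars (max 2))
String 3: 'vXA=' → valid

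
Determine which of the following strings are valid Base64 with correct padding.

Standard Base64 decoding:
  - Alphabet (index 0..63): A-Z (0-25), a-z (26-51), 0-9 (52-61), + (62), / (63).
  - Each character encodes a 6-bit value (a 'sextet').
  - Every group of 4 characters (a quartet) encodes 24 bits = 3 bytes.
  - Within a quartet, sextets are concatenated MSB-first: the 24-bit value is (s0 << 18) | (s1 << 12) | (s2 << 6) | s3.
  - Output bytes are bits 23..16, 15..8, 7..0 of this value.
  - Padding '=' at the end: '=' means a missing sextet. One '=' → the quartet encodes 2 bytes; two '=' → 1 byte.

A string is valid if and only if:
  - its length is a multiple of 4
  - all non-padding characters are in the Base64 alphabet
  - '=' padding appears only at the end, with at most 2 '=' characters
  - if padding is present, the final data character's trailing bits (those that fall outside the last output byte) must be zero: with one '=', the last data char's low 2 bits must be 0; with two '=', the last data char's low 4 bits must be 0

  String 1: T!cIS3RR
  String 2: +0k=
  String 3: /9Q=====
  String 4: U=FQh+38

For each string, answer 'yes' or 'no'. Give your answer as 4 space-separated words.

String 1: 'T!cIS3RR' → invalid (bad char(s): ['!'])
String 2: '+0k=' → valid
String 3: '/9Q=====' → invalid (5 pad chars (max 2))
String 4: 'U=FQh+38' → invalid (bad char(s): ['=']; '=' in middle)

Answer: no yes no no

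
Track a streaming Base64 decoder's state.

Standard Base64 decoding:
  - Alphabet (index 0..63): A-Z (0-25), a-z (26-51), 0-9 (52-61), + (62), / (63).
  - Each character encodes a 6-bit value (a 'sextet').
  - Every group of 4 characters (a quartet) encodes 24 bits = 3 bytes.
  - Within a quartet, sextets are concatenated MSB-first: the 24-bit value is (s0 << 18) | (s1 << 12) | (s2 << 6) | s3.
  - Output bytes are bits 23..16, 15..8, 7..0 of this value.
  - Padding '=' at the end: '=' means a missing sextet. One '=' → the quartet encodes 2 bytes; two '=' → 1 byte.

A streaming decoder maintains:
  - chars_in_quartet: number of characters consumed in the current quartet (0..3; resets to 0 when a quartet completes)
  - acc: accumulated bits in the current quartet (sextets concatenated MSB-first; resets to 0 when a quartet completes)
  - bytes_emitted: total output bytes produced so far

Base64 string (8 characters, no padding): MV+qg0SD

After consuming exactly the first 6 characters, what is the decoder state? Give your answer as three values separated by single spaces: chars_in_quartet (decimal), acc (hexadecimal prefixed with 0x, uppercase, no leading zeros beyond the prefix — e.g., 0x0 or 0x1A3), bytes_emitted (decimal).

Answer: 2 0x834 3

Derivation:
After char 0 ('M'=12): chars_in_quartet=1 acc=0xC bytes_emitted=0
After char 1 ('V'=21): chars_in_quartet=2 acc=0x315 bytes_emitted=0
After char 2 ('+'=62): chars_in_quartet=3 acc=0xC57E bytes_emitted=0
After char 3 ('q'=42): chars_in_quartet=4 acc=0x315FAA -> emit 31 5F AA, reset; bytes_emitted=3
After char 4 ('g'=32): chars_in_quartet=1 acc=0x20 bytes_emitted=3
After char 5 ('0'=52): chars_in_quartet=2 acc=0x834 bytes_emitted=3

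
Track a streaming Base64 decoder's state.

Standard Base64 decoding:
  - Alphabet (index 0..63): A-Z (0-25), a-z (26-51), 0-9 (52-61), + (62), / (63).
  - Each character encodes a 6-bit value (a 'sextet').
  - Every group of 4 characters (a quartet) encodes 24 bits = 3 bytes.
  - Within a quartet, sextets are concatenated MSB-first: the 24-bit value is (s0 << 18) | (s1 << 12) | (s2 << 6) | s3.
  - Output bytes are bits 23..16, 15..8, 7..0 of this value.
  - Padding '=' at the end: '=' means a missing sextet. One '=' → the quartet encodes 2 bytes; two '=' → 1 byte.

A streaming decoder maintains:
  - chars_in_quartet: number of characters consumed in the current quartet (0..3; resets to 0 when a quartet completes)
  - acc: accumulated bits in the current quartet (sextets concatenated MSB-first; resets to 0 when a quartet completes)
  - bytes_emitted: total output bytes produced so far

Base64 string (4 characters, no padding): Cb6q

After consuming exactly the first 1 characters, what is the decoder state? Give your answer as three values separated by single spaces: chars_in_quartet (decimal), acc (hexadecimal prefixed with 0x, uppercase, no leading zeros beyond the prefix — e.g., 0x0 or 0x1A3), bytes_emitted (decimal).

After char 0 ('C'=2): chars_in_quartet=1 acc=0x2 bytes_emitted=0

Answer: 1 0x2 0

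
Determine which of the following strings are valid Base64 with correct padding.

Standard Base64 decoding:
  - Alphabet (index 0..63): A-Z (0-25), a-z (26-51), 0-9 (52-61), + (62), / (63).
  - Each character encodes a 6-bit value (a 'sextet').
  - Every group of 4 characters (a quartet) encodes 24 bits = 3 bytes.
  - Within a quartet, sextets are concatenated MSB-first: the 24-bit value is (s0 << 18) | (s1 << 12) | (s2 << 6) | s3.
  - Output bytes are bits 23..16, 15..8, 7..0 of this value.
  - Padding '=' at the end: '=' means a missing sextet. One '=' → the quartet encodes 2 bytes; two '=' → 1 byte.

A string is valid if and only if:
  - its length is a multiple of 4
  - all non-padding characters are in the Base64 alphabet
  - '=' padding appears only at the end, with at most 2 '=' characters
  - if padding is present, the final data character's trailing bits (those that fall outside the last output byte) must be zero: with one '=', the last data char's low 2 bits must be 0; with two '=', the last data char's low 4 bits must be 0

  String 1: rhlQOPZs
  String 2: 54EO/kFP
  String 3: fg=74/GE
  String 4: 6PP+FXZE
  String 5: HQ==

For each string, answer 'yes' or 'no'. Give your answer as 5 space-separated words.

Answer: yes yes no yes yes

Derivation:
String 1: 'rhlQOPZs' → valid
String 2: '54EO/kFP' → valid
String 3: 'fg=74/GE' → invalid (bad char(s): ['=']; '=' in middle)
String 4: '6PP+FXZE' → valid
String 5: 'HQ==' → valid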